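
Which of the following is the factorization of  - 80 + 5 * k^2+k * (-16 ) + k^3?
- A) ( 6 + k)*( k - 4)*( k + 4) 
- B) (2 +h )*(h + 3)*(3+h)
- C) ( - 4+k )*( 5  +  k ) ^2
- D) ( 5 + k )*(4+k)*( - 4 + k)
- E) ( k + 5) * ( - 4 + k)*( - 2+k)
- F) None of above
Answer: D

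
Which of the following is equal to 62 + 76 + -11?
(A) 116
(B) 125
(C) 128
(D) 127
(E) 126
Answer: D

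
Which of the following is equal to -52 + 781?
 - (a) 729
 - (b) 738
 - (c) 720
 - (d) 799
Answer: a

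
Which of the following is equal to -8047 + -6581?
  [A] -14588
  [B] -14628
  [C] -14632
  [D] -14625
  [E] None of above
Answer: B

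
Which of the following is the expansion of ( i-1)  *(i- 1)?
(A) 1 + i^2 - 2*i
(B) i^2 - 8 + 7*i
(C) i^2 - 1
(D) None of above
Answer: A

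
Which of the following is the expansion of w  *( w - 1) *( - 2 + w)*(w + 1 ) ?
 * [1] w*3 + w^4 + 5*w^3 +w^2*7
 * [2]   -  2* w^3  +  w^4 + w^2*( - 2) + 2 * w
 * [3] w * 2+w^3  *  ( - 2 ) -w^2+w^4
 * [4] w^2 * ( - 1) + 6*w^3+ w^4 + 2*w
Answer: 3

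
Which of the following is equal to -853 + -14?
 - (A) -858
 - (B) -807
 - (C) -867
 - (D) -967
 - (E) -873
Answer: C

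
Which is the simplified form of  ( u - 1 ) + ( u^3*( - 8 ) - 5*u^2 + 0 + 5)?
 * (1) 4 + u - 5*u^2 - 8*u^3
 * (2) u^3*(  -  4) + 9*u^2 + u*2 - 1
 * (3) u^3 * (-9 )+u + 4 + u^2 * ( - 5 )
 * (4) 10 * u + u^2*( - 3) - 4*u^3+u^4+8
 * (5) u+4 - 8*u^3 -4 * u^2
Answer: 1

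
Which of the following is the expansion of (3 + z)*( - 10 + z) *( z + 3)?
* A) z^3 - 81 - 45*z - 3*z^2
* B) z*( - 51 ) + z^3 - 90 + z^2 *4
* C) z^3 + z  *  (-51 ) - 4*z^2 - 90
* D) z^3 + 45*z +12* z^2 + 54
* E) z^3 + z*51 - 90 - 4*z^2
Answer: C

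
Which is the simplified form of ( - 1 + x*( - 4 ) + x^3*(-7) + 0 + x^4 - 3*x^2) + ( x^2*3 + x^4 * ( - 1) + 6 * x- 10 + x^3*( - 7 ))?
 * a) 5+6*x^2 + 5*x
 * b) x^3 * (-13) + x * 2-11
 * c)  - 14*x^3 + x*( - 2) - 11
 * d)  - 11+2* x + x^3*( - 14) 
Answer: d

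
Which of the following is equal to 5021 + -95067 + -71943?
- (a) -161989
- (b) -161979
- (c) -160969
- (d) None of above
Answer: a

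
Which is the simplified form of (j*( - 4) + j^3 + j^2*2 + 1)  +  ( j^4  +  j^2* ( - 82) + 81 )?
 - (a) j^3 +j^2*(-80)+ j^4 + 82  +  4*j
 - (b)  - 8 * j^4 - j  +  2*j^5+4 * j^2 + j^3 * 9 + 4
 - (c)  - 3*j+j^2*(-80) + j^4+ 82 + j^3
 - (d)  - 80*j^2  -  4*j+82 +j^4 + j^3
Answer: d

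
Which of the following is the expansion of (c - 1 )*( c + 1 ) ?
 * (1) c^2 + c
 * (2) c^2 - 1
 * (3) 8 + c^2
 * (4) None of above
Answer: 2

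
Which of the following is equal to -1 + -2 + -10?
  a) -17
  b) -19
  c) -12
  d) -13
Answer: d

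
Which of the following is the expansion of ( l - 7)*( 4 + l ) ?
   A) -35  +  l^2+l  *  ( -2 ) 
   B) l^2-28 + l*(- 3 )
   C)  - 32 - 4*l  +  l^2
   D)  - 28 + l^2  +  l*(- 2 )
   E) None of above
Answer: B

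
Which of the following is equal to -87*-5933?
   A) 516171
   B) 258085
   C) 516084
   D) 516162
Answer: A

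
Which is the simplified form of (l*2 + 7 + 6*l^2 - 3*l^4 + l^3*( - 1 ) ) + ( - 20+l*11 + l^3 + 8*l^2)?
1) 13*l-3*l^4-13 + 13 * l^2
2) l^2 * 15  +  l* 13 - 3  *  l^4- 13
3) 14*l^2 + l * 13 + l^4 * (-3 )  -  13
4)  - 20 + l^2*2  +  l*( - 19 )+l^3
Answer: 3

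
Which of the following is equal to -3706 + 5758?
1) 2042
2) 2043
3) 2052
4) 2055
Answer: 3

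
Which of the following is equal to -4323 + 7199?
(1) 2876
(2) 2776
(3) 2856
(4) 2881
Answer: 1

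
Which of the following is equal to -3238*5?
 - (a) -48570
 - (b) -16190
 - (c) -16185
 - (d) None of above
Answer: b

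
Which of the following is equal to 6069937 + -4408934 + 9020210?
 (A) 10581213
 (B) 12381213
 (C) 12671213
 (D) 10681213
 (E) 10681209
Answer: D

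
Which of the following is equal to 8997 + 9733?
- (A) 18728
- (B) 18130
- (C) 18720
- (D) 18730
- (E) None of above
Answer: D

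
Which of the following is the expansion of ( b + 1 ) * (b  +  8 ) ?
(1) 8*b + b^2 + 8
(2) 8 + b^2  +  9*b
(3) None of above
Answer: 2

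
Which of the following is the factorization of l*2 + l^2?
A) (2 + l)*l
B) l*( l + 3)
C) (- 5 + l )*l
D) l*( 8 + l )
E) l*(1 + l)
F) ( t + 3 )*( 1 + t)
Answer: A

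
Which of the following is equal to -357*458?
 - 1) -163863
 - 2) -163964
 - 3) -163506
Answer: 3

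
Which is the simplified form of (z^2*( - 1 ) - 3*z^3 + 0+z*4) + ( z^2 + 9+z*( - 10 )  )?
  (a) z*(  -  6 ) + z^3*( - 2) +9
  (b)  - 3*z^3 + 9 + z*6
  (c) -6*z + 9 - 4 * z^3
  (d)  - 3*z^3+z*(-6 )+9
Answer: d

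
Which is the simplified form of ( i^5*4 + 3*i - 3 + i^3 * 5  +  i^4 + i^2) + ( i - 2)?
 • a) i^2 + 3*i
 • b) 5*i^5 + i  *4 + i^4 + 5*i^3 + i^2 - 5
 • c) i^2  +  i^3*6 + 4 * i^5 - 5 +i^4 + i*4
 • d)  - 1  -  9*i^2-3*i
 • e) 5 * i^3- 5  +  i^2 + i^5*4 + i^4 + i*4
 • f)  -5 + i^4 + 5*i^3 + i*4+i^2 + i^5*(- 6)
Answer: e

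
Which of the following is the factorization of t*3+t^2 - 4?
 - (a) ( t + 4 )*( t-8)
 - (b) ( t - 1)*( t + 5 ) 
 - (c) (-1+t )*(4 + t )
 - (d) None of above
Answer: c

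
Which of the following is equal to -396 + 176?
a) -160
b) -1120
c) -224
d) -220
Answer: d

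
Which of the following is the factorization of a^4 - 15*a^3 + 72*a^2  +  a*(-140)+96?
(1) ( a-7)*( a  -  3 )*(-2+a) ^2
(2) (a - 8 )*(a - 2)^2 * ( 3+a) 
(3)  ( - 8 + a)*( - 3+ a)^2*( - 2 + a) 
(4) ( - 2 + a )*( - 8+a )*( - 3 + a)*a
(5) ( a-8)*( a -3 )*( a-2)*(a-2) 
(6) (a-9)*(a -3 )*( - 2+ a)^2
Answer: 5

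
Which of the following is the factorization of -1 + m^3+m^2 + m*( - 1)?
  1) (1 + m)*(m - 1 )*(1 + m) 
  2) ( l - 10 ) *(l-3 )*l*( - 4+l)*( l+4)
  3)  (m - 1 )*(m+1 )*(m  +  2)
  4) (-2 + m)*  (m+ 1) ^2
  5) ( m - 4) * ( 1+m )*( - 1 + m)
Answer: 1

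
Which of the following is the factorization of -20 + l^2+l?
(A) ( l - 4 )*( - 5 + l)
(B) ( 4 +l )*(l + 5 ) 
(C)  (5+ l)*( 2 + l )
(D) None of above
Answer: D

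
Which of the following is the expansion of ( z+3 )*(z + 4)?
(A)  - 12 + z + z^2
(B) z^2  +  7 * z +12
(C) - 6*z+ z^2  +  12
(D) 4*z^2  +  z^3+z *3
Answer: B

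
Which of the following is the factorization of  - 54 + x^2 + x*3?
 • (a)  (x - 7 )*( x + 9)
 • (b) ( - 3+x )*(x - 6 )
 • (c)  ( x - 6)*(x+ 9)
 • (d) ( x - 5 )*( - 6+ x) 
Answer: c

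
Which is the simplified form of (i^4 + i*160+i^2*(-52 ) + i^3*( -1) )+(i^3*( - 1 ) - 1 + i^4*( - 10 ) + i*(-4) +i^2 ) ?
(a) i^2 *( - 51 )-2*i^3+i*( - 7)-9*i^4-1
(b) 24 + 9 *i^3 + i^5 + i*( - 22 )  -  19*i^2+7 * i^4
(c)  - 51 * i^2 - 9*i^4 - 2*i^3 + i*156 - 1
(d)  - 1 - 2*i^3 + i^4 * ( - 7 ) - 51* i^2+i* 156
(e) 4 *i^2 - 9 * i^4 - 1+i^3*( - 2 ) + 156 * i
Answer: c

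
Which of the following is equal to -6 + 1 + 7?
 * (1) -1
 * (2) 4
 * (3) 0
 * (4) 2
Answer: 4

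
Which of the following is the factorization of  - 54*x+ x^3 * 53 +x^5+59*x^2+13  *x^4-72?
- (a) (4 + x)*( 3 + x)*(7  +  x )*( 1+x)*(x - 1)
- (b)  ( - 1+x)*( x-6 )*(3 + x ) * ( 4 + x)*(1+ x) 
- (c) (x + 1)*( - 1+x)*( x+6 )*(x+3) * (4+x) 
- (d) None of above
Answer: c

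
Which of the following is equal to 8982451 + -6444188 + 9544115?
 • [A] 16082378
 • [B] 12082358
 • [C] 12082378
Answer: C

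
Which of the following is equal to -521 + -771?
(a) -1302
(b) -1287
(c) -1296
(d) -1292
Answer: d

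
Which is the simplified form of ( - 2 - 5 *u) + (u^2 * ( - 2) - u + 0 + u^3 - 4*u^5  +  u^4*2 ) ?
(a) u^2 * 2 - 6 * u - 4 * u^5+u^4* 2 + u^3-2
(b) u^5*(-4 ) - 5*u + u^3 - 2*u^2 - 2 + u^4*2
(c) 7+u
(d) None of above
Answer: d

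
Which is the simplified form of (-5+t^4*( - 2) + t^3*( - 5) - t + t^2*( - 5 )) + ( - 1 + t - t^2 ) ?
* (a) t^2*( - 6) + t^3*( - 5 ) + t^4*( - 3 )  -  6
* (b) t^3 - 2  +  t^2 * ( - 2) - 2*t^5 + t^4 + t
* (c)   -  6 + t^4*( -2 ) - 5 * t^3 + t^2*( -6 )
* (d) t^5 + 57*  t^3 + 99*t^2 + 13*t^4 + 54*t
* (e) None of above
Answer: c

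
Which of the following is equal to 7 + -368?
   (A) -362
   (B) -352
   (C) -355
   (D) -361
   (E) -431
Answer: D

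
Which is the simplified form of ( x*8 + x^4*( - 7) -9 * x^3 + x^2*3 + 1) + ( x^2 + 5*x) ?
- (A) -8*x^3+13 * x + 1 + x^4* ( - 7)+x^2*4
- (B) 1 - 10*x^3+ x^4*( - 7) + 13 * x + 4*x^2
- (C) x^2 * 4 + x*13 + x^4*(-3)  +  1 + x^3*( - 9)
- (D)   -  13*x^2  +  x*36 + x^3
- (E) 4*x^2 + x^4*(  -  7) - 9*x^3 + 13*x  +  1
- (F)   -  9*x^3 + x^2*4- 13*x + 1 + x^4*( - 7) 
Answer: E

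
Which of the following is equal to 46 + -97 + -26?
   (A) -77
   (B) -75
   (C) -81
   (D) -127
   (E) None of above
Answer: A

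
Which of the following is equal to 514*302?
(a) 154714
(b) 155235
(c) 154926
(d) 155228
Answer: d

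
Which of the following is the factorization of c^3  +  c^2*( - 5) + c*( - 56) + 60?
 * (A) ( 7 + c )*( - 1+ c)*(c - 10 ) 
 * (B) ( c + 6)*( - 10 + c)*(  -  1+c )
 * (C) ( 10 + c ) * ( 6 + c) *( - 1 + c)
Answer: B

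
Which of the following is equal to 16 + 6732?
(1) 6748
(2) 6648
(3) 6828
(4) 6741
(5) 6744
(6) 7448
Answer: 1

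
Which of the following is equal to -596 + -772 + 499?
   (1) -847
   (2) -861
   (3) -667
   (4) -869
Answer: 4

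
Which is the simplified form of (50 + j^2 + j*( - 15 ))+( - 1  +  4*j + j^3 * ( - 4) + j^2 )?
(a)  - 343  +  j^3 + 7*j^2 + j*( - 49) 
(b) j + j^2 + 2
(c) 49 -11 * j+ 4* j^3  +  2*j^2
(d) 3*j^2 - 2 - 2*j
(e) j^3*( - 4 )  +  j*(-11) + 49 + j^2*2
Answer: e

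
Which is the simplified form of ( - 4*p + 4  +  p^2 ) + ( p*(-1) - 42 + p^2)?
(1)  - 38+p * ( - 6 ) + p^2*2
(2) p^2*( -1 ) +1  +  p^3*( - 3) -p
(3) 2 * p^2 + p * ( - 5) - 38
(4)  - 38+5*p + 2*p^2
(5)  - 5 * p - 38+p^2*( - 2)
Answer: 3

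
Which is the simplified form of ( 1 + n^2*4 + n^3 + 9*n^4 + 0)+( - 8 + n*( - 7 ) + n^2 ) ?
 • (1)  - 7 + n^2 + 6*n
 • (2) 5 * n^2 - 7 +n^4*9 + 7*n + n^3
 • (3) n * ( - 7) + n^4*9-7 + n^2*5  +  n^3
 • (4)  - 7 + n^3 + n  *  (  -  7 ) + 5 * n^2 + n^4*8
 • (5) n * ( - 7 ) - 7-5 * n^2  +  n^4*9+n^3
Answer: 3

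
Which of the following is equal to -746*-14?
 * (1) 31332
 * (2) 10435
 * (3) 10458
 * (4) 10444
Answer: 4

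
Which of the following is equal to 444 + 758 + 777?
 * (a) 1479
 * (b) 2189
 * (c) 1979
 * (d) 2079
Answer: c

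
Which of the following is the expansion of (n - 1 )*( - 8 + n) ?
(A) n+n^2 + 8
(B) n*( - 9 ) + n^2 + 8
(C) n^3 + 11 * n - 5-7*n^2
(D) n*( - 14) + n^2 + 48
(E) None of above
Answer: B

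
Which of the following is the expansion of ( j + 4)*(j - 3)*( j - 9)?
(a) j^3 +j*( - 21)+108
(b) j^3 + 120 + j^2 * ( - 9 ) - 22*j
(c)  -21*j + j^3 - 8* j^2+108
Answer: c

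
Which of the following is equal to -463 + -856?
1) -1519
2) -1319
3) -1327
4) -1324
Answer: 2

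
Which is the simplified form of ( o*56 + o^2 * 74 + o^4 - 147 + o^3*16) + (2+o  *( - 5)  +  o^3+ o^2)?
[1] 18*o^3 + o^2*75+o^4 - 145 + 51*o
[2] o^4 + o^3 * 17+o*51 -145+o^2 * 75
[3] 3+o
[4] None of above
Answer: 2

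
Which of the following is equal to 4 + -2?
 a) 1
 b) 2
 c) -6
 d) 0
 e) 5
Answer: b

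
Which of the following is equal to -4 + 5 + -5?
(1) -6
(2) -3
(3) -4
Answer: 3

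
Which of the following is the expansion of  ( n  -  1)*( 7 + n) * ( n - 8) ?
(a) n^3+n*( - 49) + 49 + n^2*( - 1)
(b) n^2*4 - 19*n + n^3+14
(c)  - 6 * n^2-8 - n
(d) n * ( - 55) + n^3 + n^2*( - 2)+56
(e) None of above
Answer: d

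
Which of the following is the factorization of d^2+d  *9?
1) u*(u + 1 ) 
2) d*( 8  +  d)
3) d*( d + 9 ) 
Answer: 3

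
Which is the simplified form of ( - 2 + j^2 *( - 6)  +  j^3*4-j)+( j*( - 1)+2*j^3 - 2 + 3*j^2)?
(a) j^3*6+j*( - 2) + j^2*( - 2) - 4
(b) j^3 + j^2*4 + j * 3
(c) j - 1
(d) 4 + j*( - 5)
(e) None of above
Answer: e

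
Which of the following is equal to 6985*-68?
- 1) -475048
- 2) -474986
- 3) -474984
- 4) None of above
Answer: 4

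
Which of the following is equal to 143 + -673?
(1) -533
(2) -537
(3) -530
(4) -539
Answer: 3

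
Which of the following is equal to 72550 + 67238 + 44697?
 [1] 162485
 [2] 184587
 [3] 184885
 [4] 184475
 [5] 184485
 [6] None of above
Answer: 5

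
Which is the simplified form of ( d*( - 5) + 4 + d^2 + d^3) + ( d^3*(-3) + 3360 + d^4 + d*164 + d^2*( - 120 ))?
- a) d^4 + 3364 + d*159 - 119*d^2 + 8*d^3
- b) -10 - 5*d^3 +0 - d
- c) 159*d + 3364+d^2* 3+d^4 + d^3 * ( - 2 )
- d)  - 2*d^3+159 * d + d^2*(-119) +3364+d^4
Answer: d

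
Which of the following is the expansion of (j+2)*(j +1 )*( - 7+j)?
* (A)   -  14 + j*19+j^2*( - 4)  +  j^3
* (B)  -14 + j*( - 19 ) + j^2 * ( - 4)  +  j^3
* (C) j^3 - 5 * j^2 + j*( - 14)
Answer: B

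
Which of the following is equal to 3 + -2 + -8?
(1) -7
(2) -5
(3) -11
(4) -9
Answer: 1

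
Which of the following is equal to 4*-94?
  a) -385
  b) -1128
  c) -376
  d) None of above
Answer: c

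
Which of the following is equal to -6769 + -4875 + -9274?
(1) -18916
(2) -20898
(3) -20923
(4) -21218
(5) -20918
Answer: 5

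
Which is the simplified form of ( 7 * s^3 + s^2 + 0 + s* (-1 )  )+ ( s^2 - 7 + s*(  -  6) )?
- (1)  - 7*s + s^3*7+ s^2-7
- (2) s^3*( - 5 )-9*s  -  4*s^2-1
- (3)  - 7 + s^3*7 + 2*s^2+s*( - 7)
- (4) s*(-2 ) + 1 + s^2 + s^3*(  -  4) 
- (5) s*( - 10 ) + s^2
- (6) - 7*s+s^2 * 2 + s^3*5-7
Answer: 3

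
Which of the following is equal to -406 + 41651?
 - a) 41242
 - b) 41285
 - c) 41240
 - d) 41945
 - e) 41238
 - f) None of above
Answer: f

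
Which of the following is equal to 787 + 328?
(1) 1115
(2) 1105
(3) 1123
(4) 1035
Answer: 1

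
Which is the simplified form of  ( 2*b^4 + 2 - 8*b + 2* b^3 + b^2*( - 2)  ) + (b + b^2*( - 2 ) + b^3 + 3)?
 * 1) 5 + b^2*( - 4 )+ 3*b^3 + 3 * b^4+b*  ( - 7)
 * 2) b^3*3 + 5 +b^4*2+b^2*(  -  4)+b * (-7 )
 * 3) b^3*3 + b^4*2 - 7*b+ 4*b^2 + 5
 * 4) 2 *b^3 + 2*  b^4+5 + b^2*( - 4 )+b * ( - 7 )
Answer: 2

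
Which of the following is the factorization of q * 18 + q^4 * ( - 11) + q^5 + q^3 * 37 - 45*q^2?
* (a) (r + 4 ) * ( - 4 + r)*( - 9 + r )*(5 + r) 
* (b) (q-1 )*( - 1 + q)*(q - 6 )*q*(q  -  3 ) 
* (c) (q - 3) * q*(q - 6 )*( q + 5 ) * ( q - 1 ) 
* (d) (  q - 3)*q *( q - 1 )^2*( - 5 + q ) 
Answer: b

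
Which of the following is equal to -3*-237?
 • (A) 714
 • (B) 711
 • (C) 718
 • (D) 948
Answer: B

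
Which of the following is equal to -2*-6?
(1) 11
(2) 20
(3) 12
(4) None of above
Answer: 3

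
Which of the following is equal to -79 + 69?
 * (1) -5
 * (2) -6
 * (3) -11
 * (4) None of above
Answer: 4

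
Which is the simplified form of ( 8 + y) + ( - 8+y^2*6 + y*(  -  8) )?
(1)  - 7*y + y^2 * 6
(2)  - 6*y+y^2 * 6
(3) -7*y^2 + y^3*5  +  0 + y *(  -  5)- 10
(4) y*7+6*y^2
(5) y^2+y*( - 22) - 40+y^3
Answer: 1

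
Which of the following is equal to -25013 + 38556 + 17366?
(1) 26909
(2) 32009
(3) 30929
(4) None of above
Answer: 4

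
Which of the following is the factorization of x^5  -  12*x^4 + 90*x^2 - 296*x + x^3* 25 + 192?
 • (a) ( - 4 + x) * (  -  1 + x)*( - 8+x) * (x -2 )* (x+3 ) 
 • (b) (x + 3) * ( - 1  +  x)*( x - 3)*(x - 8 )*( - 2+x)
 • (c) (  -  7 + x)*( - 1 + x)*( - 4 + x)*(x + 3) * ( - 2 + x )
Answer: a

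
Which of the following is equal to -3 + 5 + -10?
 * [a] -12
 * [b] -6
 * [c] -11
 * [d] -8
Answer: d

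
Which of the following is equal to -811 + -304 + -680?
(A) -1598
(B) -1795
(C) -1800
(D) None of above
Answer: B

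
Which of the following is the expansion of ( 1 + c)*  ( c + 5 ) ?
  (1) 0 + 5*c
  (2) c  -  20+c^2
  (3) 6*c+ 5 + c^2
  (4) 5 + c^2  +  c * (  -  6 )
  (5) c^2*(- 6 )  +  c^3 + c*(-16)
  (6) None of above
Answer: 3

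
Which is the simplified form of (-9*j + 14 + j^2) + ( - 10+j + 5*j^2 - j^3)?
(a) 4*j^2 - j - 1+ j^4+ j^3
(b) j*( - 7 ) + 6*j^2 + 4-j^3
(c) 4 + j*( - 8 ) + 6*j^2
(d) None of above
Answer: d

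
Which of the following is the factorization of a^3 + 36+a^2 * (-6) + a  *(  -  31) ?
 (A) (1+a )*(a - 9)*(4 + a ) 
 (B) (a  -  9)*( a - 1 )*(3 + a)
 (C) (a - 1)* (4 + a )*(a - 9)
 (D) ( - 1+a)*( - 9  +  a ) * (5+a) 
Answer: C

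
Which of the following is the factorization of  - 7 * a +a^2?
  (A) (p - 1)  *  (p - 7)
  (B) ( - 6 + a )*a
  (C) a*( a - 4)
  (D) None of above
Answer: D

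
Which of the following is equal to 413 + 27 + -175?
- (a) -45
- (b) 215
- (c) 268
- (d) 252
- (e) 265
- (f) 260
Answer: e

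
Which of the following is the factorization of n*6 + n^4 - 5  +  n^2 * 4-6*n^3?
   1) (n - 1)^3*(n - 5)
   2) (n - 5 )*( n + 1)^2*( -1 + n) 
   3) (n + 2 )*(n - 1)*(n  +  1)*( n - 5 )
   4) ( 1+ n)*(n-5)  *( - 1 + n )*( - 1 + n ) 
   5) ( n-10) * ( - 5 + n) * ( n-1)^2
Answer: 4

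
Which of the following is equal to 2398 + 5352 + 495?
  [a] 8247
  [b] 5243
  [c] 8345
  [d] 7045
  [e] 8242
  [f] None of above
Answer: f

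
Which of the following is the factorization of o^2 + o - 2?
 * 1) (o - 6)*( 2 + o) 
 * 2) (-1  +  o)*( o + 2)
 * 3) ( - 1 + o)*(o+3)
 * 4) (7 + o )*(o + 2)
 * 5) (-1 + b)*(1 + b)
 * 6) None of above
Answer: 2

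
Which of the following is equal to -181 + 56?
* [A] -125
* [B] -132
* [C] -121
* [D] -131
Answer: A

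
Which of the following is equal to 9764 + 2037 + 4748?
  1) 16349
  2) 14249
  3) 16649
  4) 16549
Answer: 4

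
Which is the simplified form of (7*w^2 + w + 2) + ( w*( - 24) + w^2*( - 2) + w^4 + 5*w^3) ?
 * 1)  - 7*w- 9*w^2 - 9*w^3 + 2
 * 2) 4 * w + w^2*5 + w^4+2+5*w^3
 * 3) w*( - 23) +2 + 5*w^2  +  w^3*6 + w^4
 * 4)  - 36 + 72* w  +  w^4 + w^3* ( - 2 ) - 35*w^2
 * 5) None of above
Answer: 5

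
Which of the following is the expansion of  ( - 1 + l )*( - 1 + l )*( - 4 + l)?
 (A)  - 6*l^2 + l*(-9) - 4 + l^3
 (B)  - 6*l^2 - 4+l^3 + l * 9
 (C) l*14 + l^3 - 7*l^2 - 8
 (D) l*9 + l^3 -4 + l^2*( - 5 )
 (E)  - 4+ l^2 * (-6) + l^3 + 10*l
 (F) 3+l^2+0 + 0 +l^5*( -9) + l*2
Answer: B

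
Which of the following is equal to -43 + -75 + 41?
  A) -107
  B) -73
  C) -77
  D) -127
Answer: C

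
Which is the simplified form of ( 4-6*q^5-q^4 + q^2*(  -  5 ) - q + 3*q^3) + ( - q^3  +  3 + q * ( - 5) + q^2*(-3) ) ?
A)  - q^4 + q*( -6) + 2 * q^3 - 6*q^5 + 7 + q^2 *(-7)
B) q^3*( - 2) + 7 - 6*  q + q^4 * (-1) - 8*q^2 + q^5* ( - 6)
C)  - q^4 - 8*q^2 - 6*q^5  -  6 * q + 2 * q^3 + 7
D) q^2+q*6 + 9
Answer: C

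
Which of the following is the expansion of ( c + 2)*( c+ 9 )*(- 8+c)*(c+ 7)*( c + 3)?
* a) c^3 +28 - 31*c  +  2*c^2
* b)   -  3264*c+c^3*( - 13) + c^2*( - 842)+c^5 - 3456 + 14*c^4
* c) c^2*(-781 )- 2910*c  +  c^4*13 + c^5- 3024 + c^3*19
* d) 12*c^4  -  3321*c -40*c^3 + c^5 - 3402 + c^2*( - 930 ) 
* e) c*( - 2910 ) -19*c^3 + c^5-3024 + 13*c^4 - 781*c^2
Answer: e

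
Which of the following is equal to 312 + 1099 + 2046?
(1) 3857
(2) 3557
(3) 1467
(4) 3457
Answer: 4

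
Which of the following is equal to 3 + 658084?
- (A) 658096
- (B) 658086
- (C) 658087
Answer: C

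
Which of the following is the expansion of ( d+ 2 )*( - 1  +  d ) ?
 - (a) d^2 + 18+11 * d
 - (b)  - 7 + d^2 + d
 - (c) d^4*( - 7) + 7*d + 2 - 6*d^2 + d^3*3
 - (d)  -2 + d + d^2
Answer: d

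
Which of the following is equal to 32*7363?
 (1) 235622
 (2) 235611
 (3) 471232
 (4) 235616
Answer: 4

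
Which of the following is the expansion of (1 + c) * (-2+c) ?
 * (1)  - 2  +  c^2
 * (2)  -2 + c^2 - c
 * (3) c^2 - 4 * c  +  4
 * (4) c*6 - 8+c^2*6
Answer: 2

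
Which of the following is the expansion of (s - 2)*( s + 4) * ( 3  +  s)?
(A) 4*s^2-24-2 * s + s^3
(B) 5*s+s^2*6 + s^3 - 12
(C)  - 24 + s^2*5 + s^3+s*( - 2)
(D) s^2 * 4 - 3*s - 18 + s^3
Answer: C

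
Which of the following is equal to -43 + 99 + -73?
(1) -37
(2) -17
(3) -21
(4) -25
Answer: 2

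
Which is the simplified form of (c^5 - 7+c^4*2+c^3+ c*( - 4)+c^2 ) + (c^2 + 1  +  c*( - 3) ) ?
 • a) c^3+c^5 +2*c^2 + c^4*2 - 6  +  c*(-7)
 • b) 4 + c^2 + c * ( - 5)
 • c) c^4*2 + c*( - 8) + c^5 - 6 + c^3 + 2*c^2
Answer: a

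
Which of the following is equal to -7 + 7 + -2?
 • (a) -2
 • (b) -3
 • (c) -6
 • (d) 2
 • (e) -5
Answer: a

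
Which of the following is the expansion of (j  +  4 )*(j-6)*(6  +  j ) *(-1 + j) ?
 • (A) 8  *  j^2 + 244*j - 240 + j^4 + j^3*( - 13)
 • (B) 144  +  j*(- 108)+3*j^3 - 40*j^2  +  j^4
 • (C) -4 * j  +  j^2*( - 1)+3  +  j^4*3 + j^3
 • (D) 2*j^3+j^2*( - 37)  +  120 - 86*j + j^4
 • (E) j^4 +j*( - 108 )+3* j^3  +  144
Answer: B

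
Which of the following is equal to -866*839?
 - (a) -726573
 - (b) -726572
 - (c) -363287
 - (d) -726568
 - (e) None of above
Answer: e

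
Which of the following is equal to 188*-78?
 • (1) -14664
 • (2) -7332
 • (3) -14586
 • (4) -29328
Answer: 1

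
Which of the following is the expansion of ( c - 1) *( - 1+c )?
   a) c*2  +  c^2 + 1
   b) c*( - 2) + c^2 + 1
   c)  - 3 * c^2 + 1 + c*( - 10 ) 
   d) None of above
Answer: b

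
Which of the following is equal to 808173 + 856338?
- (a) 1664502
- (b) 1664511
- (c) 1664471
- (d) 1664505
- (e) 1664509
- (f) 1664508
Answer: b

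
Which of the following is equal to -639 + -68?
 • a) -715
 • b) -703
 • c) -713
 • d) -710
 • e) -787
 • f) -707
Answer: f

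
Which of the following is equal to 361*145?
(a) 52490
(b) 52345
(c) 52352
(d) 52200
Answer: b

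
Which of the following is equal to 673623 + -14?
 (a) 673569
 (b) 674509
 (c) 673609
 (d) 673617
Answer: c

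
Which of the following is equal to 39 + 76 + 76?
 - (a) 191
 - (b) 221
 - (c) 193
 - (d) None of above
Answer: a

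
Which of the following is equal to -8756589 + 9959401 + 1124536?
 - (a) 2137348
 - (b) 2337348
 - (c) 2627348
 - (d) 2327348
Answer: d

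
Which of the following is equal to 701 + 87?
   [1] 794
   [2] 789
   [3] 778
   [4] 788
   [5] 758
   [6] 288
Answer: 4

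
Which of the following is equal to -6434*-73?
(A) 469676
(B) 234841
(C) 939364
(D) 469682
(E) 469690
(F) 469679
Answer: D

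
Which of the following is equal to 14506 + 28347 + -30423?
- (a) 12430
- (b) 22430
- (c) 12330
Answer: a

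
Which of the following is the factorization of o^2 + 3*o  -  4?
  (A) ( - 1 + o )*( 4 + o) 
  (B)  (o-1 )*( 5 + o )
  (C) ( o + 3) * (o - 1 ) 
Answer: A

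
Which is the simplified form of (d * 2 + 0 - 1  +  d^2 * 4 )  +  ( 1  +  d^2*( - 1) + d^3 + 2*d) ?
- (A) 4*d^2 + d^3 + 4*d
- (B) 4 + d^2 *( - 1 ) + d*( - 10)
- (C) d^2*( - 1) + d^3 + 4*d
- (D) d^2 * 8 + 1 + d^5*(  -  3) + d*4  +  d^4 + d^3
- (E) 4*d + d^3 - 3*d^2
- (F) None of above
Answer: F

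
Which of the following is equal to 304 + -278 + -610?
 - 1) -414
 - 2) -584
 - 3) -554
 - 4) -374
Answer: 2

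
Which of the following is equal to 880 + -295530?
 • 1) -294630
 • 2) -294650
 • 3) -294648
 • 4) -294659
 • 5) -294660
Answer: 2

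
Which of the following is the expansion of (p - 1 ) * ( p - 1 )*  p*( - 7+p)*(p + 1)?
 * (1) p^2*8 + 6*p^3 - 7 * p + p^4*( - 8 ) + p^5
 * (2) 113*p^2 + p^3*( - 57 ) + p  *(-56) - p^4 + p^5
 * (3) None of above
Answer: 1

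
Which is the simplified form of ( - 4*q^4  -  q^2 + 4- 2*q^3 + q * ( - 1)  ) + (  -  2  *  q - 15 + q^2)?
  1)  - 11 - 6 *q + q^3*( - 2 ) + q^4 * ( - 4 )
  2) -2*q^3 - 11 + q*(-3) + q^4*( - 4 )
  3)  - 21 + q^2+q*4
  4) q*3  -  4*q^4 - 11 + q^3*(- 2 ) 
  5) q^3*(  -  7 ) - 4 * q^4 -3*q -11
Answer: 2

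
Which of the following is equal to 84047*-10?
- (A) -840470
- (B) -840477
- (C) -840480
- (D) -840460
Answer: A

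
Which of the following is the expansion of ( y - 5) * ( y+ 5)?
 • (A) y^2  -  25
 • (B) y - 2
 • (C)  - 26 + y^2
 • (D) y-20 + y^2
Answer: A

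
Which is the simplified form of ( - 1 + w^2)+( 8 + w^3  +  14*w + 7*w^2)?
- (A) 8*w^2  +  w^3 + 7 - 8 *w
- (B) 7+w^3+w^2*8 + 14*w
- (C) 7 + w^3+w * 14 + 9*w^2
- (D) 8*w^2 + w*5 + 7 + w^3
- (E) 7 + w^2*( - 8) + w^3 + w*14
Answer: B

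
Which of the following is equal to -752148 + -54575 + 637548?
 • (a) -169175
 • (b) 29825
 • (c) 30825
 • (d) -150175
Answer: a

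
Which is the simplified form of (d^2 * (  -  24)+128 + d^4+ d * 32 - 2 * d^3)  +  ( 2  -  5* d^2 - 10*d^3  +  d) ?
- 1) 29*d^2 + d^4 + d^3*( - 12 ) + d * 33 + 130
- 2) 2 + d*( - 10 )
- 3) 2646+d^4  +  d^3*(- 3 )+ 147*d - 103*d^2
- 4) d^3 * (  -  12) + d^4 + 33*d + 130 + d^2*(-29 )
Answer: 4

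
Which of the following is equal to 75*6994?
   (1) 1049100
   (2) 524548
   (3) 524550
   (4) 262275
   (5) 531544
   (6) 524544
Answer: 3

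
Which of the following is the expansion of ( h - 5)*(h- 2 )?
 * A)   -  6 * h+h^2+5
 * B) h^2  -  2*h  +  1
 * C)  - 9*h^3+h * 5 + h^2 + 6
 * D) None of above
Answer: D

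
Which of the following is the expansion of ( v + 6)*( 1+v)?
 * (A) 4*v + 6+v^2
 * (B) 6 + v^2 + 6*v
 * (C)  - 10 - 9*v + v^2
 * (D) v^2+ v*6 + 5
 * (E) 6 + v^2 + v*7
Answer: E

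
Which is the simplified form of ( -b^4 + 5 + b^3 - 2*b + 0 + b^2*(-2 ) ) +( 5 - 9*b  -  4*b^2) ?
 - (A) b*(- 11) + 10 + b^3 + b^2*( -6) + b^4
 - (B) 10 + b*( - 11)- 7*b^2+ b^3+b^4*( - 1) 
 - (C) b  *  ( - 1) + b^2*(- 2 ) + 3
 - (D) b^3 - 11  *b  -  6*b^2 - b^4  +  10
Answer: D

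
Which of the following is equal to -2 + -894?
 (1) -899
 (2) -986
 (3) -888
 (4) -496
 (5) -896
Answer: 5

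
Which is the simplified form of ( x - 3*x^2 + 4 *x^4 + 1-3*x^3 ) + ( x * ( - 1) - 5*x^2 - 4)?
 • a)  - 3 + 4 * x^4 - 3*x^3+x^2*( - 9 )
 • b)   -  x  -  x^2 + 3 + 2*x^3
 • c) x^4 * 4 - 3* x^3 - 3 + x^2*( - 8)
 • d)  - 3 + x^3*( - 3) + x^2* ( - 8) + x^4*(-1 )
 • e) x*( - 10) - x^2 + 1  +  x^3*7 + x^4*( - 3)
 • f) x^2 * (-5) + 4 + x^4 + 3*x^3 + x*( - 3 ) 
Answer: c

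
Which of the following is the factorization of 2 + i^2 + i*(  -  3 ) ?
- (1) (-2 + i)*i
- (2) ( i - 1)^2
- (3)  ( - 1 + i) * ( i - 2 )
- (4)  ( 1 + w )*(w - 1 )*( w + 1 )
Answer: 3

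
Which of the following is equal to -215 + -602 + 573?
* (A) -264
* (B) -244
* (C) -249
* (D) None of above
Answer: B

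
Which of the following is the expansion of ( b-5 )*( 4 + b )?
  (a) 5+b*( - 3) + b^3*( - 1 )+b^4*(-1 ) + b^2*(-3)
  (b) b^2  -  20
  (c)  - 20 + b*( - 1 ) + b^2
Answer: c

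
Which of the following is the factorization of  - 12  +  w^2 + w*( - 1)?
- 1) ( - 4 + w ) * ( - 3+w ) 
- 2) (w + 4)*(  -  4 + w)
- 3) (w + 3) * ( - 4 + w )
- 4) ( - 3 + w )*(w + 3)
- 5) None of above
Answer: 3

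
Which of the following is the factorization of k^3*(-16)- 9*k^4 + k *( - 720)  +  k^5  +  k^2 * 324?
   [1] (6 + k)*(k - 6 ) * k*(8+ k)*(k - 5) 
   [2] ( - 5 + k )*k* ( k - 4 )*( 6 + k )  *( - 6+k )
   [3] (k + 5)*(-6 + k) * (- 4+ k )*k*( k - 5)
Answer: 2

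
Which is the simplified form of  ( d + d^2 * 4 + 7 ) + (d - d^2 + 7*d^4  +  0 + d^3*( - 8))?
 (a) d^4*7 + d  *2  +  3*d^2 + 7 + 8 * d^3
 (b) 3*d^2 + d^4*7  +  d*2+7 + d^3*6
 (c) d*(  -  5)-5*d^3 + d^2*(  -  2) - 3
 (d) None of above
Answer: d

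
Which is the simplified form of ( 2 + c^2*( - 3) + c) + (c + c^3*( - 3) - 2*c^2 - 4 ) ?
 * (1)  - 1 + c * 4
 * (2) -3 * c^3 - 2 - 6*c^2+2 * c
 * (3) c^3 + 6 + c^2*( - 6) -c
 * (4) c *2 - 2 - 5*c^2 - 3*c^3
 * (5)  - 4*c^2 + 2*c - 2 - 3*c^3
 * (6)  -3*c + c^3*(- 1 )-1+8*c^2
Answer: 4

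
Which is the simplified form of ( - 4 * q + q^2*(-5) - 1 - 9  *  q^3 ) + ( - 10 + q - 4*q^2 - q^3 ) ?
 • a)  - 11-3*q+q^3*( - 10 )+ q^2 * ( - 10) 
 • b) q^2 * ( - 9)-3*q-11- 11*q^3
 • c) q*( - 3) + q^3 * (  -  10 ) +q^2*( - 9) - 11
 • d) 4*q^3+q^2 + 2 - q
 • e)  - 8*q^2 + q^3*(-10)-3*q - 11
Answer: c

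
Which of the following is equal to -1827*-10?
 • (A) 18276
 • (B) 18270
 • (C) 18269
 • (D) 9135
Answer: B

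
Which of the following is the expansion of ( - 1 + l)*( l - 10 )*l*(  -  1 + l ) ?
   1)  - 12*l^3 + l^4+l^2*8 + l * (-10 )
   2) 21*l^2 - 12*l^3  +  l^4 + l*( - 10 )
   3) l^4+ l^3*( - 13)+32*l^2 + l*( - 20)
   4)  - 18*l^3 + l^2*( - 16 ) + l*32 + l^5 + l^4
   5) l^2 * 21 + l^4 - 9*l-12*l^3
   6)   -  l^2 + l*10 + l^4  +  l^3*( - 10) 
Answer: 2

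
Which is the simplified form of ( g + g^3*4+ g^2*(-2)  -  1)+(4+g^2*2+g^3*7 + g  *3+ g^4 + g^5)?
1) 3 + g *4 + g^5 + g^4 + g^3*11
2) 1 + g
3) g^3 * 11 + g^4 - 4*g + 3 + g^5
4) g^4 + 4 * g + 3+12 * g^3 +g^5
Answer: 1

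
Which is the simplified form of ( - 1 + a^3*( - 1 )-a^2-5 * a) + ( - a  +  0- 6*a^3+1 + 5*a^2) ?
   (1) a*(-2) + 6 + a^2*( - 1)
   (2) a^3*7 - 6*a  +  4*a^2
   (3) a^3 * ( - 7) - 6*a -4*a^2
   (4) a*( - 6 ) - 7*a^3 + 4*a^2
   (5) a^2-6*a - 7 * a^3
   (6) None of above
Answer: 4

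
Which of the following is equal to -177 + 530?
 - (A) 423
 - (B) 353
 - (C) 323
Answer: B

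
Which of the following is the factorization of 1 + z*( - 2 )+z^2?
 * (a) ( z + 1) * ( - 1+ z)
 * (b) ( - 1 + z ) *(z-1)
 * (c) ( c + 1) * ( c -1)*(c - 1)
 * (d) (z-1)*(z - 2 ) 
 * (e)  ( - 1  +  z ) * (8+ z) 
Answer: b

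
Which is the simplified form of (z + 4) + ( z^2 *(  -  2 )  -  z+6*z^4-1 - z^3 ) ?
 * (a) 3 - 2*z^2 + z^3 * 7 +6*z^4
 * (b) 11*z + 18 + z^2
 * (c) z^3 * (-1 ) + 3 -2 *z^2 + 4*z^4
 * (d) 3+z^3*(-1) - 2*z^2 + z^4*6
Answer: d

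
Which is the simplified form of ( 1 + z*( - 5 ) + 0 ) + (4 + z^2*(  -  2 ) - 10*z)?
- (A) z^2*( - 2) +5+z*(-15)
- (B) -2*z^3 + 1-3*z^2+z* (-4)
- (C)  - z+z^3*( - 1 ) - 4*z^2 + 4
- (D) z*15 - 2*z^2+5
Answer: A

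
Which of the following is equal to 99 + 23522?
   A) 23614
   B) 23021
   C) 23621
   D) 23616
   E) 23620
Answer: C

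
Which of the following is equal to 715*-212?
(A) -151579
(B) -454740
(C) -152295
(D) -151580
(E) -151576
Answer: D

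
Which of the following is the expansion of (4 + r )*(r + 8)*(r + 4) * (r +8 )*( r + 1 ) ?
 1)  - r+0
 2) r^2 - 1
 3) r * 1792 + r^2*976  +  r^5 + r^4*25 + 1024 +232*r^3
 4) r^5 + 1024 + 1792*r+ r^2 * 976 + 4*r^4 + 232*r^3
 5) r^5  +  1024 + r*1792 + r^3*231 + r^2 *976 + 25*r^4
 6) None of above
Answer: 3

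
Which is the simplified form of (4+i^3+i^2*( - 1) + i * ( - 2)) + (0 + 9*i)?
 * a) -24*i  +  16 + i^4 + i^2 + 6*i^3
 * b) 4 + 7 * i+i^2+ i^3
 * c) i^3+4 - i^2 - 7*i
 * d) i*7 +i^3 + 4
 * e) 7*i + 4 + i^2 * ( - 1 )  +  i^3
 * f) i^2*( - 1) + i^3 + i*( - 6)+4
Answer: e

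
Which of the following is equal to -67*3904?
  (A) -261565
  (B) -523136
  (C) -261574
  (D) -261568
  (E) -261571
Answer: D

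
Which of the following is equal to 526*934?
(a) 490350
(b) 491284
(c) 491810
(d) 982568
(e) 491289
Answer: b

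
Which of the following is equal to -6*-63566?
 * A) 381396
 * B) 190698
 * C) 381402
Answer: A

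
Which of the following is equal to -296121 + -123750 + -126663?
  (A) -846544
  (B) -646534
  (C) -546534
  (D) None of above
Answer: C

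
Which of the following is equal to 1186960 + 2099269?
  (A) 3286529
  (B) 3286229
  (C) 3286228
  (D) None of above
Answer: B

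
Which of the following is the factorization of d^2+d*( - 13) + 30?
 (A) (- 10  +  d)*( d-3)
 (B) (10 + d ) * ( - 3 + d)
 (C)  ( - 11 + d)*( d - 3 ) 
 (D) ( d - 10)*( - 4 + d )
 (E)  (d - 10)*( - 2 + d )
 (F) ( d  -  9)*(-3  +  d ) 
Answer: A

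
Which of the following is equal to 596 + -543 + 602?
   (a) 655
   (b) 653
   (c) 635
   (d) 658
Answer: a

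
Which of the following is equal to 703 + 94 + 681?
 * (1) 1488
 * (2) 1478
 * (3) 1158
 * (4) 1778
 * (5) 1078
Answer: 2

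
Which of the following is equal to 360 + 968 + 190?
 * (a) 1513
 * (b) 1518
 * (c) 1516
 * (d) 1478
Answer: b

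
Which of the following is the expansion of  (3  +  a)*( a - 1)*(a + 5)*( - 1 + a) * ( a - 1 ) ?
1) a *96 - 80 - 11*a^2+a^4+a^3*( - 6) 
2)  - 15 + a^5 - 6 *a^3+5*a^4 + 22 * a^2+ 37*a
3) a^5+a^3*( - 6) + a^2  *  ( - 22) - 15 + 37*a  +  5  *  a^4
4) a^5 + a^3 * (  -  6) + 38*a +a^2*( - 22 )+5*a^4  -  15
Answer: 3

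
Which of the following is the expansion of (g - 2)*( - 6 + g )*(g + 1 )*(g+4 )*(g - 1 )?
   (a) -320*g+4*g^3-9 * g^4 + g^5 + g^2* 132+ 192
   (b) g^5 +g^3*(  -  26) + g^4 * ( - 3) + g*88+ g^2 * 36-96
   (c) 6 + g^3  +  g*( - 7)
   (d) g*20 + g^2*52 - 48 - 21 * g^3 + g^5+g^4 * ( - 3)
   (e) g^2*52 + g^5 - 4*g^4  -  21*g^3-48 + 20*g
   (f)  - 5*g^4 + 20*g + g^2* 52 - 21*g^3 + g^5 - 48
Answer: e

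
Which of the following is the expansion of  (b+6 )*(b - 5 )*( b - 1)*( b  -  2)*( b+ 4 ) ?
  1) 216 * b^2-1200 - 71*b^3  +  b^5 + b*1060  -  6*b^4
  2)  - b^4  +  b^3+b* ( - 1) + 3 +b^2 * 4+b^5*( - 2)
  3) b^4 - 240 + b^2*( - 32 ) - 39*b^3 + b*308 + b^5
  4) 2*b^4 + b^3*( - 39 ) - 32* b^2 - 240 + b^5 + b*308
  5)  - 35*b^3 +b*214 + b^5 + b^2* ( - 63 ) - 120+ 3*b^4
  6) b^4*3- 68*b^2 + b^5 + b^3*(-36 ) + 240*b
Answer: 4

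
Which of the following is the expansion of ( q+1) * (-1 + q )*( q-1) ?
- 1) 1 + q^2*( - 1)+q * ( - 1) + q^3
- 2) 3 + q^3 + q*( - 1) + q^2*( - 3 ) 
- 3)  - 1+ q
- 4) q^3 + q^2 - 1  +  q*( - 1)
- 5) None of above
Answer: 1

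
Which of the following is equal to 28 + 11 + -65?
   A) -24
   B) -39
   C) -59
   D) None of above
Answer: D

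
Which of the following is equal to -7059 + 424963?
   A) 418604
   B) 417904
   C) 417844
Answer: B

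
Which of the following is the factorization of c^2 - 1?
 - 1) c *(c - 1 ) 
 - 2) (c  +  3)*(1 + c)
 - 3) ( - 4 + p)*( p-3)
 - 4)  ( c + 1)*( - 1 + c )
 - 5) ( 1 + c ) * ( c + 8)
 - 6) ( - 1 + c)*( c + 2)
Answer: 4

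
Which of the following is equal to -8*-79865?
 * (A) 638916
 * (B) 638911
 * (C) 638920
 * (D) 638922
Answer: C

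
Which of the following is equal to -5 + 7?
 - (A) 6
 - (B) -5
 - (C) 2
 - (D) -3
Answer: C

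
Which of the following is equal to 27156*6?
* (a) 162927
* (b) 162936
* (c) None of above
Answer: b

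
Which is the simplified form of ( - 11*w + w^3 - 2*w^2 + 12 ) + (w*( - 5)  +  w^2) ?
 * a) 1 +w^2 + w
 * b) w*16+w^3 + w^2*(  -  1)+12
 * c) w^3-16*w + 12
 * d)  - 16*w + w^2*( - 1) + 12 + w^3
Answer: d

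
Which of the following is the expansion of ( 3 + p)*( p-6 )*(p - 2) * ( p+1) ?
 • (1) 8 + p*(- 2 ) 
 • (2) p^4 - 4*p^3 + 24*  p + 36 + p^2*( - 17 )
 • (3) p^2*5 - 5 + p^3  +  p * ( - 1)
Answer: 2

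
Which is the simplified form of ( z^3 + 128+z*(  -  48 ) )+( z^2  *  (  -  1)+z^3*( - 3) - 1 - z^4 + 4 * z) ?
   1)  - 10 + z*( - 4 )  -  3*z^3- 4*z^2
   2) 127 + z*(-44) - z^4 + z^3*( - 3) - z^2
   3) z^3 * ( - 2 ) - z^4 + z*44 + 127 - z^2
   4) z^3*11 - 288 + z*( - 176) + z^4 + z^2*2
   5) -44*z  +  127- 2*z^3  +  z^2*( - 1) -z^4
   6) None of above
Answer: 5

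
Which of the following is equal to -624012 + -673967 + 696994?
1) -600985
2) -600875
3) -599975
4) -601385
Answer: 1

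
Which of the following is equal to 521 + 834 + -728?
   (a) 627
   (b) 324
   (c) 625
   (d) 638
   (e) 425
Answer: a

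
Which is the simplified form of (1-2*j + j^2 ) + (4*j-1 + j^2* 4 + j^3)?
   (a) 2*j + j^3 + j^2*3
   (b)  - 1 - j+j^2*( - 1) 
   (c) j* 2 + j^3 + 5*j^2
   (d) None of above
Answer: c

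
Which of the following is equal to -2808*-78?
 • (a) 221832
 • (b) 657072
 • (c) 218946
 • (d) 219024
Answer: d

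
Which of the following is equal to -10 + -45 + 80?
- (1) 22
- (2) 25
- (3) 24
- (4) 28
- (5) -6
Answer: 2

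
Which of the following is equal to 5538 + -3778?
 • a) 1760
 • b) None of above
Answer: a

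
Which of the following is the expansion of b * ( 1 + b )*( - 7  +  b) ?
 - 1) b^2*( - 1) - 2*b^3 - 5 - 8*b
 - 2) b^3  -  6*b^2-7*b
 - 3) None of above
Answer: 2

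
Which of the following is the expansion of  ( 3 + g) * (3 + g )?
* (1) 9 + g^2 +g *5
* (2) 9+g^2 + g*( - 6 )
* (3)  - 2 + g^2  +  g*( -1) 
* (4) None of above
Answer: 4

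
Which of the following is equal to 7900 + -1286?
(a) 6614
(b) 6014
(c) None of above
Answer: a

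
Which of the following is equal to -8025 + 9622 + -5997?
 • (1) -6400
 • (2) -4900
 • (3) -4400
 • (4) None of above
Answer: 3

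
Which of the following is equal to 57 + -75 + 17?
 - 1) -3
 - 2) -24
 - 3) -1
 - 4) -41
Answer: 3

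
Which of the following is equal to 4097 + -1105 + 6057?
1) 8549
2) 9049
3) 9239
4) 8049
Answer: 2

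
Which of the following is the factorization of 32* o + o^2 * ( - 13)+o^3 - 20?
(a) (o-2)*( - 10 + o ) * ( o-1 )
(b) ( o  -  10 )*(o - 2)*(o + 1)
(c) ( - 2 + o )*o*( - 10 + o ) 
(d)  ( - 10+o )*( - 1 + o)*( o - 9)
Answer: a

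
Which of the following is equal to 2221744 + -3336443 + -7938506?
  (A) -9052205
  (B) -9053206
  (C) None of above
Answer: C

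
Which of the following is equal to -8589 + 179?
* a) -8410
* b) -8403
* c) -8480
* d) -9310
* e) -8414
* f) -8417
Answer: a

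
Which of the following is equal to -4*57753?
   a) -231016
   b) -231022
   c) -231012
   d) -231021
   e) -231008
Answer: c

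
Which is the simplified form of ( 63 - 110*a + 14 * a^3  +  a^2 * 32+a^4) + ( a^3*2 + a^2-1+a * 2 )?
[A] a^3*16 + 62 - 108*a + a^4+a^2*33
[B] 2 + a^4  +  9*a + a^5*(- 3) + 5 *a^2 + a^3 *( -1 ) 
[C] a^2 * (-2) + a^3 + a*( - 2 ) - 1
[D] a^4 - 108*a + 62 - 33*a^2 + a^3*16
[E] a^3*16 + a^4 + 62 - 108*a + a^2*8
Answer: A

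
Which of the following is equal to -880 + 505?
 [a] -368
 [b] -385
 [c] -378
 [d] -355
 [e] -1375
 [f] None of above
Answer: f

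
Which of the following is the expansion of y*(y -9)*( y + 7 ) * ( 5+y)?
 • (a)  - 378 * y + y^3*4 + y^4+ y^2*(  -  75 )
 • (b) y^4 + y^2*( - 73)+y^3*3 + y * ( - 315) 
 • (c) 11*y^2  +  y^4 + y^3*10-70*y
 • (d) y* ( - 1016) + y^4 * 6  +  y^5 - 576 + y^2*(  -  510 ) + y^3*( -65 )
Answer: b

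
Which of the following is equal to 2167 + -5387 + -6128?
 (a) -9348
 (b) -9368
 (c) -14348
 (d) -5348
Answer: a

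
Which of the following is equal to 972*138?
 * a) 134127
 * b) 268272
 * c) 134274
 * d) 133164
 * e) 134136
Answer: e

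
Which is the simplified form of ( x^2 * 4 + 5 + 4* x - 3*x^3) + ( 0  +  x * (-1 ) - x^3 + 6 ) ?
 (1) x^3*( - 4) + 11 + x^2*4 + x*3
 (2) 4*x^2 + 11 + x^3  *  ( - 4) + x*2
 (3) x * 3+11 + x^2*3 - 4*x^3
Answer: 1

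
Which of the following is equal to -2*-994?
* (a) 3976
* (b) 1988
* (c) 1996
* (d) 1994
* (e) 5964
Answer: b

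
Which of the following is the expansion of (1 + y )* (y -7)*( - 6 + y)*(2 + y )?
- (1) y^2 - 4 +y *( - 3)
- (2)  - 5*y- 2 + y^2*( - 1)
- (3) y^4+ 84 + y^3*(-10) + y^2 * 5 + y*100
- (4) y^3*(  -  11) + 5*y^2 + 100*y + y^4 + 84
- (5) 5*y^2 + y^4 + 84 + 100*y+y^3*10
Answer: 3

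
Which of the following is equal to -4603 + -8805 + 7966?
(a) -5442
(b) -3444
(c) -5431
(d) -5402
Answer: a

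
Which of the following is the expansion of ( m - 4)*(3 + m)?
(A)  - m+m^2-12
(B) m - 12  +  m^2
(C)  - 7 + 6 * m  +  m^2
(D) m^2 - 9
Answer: A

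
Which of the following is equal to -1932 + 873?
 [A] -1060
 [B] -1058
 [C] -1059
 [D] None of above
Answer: C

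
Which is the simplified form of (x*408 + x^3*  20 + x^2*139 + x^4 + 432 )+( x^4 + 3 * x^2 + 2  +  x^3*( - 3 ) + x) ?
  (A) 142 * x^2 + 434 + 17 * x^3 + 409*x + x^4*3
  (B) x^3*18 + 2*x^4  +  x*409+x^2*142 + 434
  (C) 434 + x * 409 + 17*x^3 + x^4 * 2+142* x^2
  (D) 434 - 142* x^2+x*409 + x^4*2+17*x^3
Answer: C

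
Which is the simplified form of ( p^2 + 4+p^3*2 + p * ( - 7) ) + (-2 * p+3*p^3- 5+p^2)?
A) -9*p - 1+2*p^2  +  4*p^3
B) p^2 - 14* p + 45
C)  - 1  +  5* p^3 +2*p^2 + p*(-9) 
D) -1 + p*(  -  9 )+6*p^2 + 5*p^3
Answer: C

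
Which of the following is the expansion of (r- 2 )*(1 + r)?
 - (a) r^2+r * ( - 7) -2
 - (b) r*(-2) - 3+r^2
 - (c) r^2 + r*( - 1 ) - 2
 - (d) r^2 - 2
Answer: c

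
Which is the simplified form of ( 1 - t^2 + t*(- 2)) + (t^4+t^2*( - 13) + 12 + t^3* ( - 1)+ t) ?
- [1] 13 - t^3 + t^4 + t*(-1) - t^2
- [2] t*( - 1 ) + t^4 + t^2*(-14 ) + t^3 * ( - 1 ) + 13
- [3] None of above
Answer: 2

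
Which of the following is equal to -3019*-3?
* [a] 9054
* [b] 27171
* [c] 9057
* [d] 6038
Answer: c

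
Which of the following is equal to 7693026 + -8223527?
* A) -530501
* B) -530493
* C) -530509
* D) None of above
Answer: A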